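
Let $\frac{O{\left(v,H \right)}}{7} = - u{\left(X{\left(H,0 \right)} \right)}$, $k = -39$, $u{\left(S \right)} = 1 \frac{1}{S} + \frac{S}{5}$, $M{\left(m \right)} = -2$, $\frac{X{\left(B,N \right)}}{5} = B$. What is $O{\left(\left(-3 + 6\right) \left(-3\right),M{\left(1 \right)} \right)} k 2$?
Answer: $- \frac{5733}{5} \approx -1146.6$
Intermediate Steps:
$X{\left(B,N \right)} = 5 B$
$u{\left(S \right)} = \frac{1}{S} + \frac{S}{5}$ ($u{\left(S \right)} = \frac{1}{S} + S \frac{1}{5} = \frac{1}{S} + \frac{S}{5}$)
$O{\left(v,H \right)} = - 7 H - \frac{7}{5 H}$ ($O{\left(v,H \right)} = 7 \left(- (\frac{1}{5 H} + \frac{5 H}{5})\right) = 7 \left(- (\frac{1}{5 H} + H)\right) = 7 \left(- (H + \frac{1}{5 H})\right) = 7 \left(- H - \frac{1}{5 H}\right) = - 7 H - \frac{7}{5 H}$)
$O{\left(\left(-3 + 6\right) \left(-3\right),M{\left(1 \right)} \right)} k 2 = \left(\left(-7\right) \left(-2\right) - \frac{7}{5 \left(-2\right)}\right) \left(-39\right) 2 = \left(14 - - \frac{7}{10}\right) \left(-39\right) 2 = \left(14 + \frac{7}{10}\right) \left(-39\right) 2 = \frac{147}{10} \left(-39\right) 2 = \left(- \frac{5733}{10}\right) 2 = - \frac{5733}{5}$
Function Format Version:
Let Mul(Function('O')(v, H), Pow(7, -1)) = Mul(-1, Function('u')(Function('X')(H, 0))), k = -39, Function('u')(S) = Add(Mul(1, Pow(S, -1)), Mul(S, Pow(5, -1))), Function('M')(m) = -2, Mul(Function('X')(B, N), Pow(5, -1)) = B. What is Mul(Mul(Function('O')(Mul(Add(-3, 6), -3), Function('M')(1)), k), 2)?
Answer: Rational(-5733, 5) ≈ -1146.6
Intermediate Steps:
Function('X')(B, N) = Mul(5, B)
Function('u')(S) = Add(Pow(S, -1), Mul(Rational(1, 5), S)) (Function('u')(S) = Add(Pow(S, -1), Mul(S, Rational(1, 5))) = Add(Pow(S, -1), Mul(Rational(1, 5), S)))
Function('O')(v, H) = Add(Mul(-7, H), Mul(Rational(-7, 5), Pow(H, -1))) (Function('O')(v, H) = Mul(7, Mul(-1, Add(Pow(Mul(5, H), -1), Mul(Rational(1, 5), Mul(5, H))))) = Mul(7, Mul(-1, Add(Mul(Rational(1, 5), Pow(H, -1)), H))) = Mul(7, Mul(-1, Add(H, Mul(Rational(1, 5), Pow(H, -1))))) = Mul(7, Add(Mul(-1, H), Mul(Rational(-1, 5), Pow(H, -1)))) = Add(Mul(-7, H), Mul(Rational(-7, 5), Pow(H, -1))))
Mul(Mul(Function('O')(Mul(Add(-3, 6), -3), Function('M')(1)), k), 2) = Mul(Mul(Add(Mul(-7, -2), Mul(Rational(-7, 5), Pow(-2, -1))), -39), 2) = Mul(Mul(Add(14, Mul(Rational(-7, 5), Rational(-1, 2))), -39), 2) = Mul(Mul(Add(14, Rational(7, 10)), -39), 2) = Mul(Mul(Rational(147, 10), -39), 2) = Mul(Rational(-5733, 10), 2) = Rational(-5733, 5)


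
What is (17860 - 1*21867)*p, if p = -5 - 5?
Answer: 40070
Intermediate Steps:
p = -10
(17860 - 1*21867)*p = (17860 - 1*21867)*(-10) = (17860 - 21867)*(-10) = -4007*(-10) = 40070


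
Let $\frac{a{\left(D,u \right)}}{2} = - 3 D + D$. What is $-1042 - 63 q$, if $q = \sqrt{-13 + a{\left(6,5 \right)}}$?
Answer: $-1042 - 63 i \sqrt{37} \approx -1042.0 - 383.21 i$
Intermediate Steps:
$a{\left(D,u \right)} = - 4 D$ ($a{\left(D,u \right)} = 2 \left(- 3 D + D\right) = 2 \left(- 2 D\right) = - 4 D$)
$q = i \sqrt{37}$ ($q = \sqrt{-13 - 24} = \sqrt{-37} = i \sqrt{37} \approx 6.0828 i$)
$-1042 - 63 q = -1042 - 63 i \sqrt{37}$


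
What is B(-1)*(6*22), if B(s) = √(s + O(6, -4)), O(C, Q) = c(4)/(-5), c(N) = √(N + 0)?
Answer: 132*I*√35/5 ≈ 156.18*I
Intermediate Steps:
c(N) = √N
O(C, Q) = -⅖ (O(C, Q) = √4/(-5) = 2*(-⅕) = -⅖)
B(s) = √(-⅖ + s) (B(s) = √(s - ⅖) = √(-⅖ + s))
B(-1)*(6*22) = (√(-10 + 25*(-1))/5)*(6*22) = (√(-10 - 25)/5)*132 = (√(-35)/5)*132 = ((I*√35)/5)*132 = (I*√35/5)*132 = 132*I*√35/5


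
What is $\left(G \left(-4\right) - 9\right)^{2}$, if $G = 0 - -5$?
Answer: $841$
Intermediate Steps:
$G = 5$ ($G = 0 + 5 = 5$)
$\left(G \left(-4\right) - 9\right)^{2} = \left(5 \left(-4\right) - 9\right)^{2} = \left(-20 - 9\right)^{2} = \left(-29\right)^{2} = 841$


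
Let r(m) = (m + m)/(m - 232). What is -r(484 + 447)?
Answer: -1862/699 ≈ -2.6638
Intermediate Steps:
r(m) = 2*m/(-232 + m) (r(m) = (2*m)/(-232 + m) = 2*m/(-232 + m))
-r(484 + 447) = -2*(484 + 447)/(-232 + (484 + 447)) = -2*931/(-232 + 931) = -2*931/699 = -1*1862/699 = -1862/699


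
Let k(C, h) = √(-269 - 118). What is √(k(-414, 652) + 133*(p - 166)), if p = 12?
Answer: √(-20482 + 3*I*√43) ≈ 0.0687 + 143.12*I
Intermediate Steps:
k(C, h) = 3*I*√43 (k(C, h) = √(-387) = 3*I*√43)
√(k(-414, 652) + 133*(p - 166)) = √(3*I*√43 + 133*(12 - 166)) = √(3*I*√43 + 133*(-154)) = √(3*I*√43 - 20482) = √(-20482 + 3*I*√43)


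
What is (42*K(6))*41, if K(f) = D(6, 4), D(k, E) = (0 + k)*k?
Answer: 61992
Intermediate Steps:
D(k, E) = k² (D(k, E) = k*k = k²)
K(f) = 36 (K(f) = 6² = 36)
(42*K(6))*41 = (42*36)*41 = 1512*41 = 61992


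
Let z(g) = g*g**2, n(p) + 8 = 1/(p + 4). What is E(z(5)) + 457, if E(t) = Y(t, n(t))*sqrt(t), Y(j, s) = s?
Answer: 457 - 5155*sqrt(5)/129 ≈ 367.64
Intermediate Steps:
n(p) = -8 + 1/(4 + p) (n(p) = -8 + 1/(p + 4) = -8 + 1/(4 + p))
z(g) = g**3
E(t) = sqrt(t)*(-31 - 8*t)/(4 + t) (E(t) = ((-31 - 8*t)/(4 + t))*sqrt(t) = sqrt(t)*(-31 - 8*t)/(4 + t))
E(z(5)) + 457 = sqrt(5**3)*(-31 - 8*5**3)/(4 + 5**3) + 457 = sqrt(125)*(-31 - 8*125)/(4 + 125) + 457 = (5*sqrt(5))*(-31 - 1000)/129 + 457 = (5*sqrt(5))*(1/129)*(-1031) + 457 = -5155*sqrt(5)/129 + 457 = 457 - 5155*sqrt(5)/129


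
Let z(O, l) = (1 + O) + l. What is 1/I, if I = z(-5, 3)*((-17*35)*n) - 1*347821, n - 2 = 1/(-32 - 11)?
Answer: -43/14905728 ≈ -2.8848e-6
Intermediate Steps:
n = 85/43 (n = 2 + 1/(-32 - 11) = 2 + 1/(-43) = 2 - 1/43 = 85/43 ≈ 1.9767)
z(O, l) = 1 + O + l
I = -14905728/43 (I = (1 - 5 + 3)*(-17*35*(85/43)) - 1*347821 = -(-595)*85/43 - 347821 = -1*(-50575/43) - 347821 = 50575/43 - 347821 = -14905728/43 ≈ -3.4665e+5)
1/I = 1/(-14905728/43) = -43/14905728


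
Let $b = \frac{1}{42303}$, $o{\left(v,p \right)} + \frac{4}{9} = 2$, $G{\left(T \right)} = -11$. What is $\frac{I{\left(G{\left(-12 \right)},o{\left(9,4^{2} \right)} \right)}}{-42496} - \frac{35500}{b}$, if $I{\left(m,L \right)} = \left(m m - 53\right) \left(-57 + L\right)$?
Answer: $- \frac{143591949495517}{95616} \approx -1.5018 \cdot 10^{9}$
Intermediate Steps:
$o{\left(v,p \right)} = \frac{14}{9}$ ($o{\left(v,p \right)} = - \frac{4}{9} + 2 = \frac{14}{9}$)
$b = \frac{1}{42303} \approx 2.3639 \cdot 10^{-5}$
$I{\left(m,L \right)} = \left(-57 + L\right) \left(-53 + m^{2}\right)$ ($I{\left(m,L \right)} = \left(m^{2} - 53\right) \left(-57 + L\right) = \left(-53 + m^{2}\right) \left(-57 + L\right) = \left(-57 + L\right) \left(-53 + m^{2}\right)$)
$\frac{I{\left(G{\left(-12 \right)},o{\left(9,4^{2} \right)} \right)}}{-42496} - \frac{35500}{b} = \frac{3021 - 57 \left(-11\right)^{2} - \frac{742}{9} + \frac{14 \left(-11\right)^{2}}{9}}{-42496} - 35500 \frac{1}{\frac{1}{42303}} = \left(3021 - 6897 - \frac{742}{9} + \frac{14}{9} \cdot 121\right) \left(- \frac{1}{42496}\right) - 1501756500 = \left(3021 - 6897 - \frac{742}{9} + \frac{1694}{9}\right) \left(- \frac{1}{42496}\right) - 1501756500 = \left(- \frac{33932}{9}\right) \left(- \frac{1}{42496}\right) - 1501756500 = \frac{8483}{95616} - 1501756500 = - \frac{143591949495517}{95616}$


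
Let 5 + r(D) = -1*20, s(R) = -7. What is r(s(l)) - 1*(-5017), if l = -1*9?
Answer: 4992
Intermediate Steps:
l = -9
r(D) = -25 (r(D) = -5 - 1*20 = -5 - 20 = -25)
r(s(l)) - 1*(-5017) = -25 - 1*(-5017) = -25 + 5017 = 4992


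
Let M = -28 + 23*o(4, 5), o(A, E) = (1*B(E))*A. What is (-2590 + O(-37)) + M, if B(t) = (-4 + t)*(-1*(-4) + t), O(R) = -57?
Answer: -1847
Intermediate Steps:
B(t) = (-4 + t)*(4 + t)
o(A, E) = A*(-16 + E²) (o(A, E) = (1*(-16 + E²))*A = (-16 + E²)*A = A*(-16 + E²))
M = 800 (M = -28 + 23*(4*(-16 + 5²)) = -28 + 23*(4*(-16 + 25)) = -28 + 23*(4*9) = -28 + 23*36 = -28 + 828 = 800)
(-2590 + O(-37)) + M = (-2590 - 57) + 800 = -2647 + 800 = -1847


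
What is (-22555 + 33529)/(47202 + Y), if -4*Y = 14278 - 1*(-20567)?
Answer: 14632/51321 ≈ 0.28511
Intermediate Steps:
Y = -34845/4 (Y = -(14278 - 1*(-20567))/4 = -(14278 + 20567)/4 = -1/4*34845 = -34845/4 ≈ -8711.3)
(-22555 + 33529)/(47202 + Y) = (-22555 + 33529)/(47202 - 34845/4) = 10974/(153963/4) = 10974*(4/153963) = 14632/51321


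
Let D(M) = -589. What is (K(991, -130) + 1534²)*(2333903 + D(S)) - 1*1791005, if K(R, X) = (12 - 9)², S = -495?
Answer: 5490671047805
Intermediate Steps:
K(R, X) = 9 (K(R, X) = 3² = 9)
(K(991, -130) + 1534²)*(2333903 + D(S)) - 1*1791005 = (9 + 1534²)*(2333903 - 589) - 1*1791005 = (9 + 2353156)*2333314 - 1791005 = 2353165*2333314 - 1791005 = 5490672838810 - 1791005 = 5490671047805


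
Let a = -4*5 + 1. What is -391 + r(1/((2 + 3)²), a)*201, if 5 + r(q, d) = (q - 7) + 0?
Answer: -69874/25 ≈ -2795.0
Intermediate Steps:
a = -19 (a = -20 + 1 = -19)
r(q, d) = -12 + q (r(q, d) = -5 + ((q - 7) + 0) = -5 + ((-7 + q) + 0) = -5 + (-7 + q) = -12 + q)
-391 + r(1/((2 + 3)²), a)*201 = -391 + (-12 + 1/((2 + 3)²))*201 = -391 + (-12 + 1/(5²))*201 = -391 + (-12 + 1/25)*201 = -391 - 299/25*201 = -391 - 60099/25 = -69874/25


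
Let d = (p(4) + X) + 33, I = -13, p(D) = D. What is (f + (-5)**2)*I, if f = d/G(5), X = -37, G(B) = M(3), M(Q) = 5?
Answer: -325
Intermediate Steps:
G(B) = 5
d = 0 (d = (4 - 37) + 33 = -33 + 33 = 0)
f = 0 (f = 0/5 = 0*(1/5) = 0)
(f + (-5)**2)*I = (0 + (-5)**2)*(-13) = (0 + 25)*(-13) = 25*(-13) = -325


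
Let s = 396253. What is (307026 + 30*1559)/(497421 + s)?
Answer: 176898/446837 ≈ 0.39589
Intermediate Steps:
(307026 + 30*1559)/(497421 + s) = (307026 + 30*1559)/(497421 + 396253) = (307026 + 46770)/893674 = 353796*(1/893674) = 176898/446837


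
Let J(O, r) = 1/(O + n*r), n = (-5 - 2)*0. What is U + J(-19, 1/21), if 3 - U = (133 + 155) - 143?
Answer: -2699/19 ≈ -142.05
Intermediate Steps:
n = 0 (n = -7*0 = 0)
J(O, r) = 1/O (J(O, r) = 1/(O + 0*r) = 1/(O + 0) = 1/O)
U = -142 (U = 3 - ((133 + 155) - 143) = 3 - (288 - 143) = 3 - 1*145 = 3 - 145 = -142)
U + J(-19, 1/21) = -142 + 1/(-19) = -142 - 1/19 = -2699/19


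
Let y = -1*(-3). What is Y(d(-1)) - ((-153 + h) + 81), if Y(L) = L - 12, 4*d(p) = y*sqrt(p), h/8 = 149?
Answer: -1132 + 3*I/4 ≈ -1132.0 + 0.75*I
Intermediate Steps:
h = 1192 (h = 8*149 = 1192)
y = 3
d(p) = 3*sqrt(p)/4 (d(p) = (3*sqrt(p))/4 = 3*sqrt(p)/4)
Y(L) = -12 + L
Y(d(-1)) - ((-153 + h) + 81) = (-12 + 3*sqrt(-1)/4) - ((-153 + 1192) + 81) = (-12 + 3*I/4) - (1039 + 81) = (-12 + 3*I/4) - 1*1120 = (-12 + 3*I/4) - 1120 = -1132 + 3*I/4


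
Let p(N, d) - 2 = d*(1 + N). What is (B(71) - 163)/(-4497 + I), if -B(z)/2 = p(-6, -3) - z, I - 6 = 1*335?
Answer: 55/4156 ≈ 0.013234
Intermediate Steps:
p(N, d) = 2 + d*(1 + N)
I = 341 (I = 6 + 1*335 = 6 + 335 = 341)
B(z) = -34 + 2*z (B(z) = -2*((2 - 3 - 6*(-3)) - z) = -2*((2 - 3 + 18) - z) = -2*(17 - z) = -34 + 2*z)
(B(71) - 163)/(-4497 + I) = ((-34 + 2*71) - 163)/(-4497 + 341) = ((-34 + 142) - 163)/(-4156) = (108 - 163)*(-1/4156) = -55*(-1/4156) = 55/4156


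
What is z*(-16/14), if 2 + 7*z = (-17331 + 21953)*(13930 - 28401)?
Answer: 535079712/49 ≈ 1.0920e+7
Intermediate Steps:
z = -66884964/7 (z = -2/7 + ((-17331 + 21953)*(13930 - 28401))/7 = -2/7 + (4622*(-14471))/7 = -2/7 + (⅐)*(-66884962) = -2/7 - 66884962/7 = -66884964/7 ≈ -9.5550e+6)
z*(-16/14) = -(-1070159424)/(7*14) = -66884964/7*(-8/7) = 535079712/49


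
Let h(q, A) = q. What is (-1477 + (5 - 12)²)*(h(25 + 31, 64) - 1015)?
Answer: 1369452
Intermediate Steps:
(-1477 + (5 - 12)²)*(h(25 + 31, 64) - 1015) = (-1477 + (5 - 12)²)*((25 + 31) - 1015) = (-1477 + (-7)²)*(56 - 1015) = (-1477 + 49)*(-959) = -1428*(-959) = 1369452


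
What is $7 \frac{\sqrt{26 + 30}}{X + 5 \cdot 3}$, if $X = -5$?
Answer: $\frac{7 \sqrt{14}}{5} \approx 5.2383$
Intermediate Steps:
$7 \frac{\sqrt{26 + 30}}{X + 5 \cdot 3} = 7 \frac{\sqrt{26 + 30}}{-5 + 5 \cdot 3} = 7 \frac{\sqrt{56}}{-5 + 15} = 7 \frac{2 \sqrt{14}}{10} = 7 \cdot 2 \sqrt{14} \cdot \frac{1}{10} = 7 \frac{\sqrt{14}}{5} = \frac{7 \sqrt{14}}{5}$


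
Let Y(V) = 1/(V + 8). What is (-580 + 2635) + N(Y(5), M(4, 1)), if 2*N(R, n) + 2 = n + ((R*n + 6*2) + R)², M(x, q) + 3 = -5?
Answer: 715101/338 ≈ 2115.7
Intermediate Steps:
M(x, q) = -8 (M(x, q) = -3 - 5 = -8)
Y(V) = 1/(8 + V)
N(R, n) = -1 + n/2 + (12 + R + R*n)²/2 (N(R, n) = -1 + (n + ((R*n + 6*2) + R)²)/2 = -1 + (n + ((R*n + 12) + R)²)/2 = -1 + (n + ((12 + R*n) + R)²)/2 = -1 + (n + (12 + R + R*n)²)/2 = -1 + (n/2 + (12 + R + R*n)²/2) = -1 + n/2 + (12 + R + R*n)²/2)
(-580 + 2635) + N(Y(5), M(4, 1)) = (-580 + 2635) + (-1 + (½)*(-8) + (12 + 1/(8 + 5) - 8/(8 + 5))²/2) = 2055 + (-1 - 4 + (12 + 1/13 - 8/13)²/2) = 2055 + (-1 - 4 + (149/13)²/2) = 2055 + (-1 - 4 + (½)*(22201/169)) = 2055 + (-1 - 4 + 22201/338) = 2055 + 20511/338 = 715101/338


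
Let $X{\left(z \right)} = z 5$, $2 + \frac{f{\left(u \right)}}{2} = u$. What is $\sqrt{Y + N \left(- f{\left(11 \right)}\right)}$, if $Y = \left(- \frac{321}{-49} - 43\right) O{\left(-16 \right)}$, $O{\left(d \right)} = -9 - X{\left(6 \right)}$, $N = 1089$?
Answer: $\frac{2 i \sqrt{222711}}{7} \approx 134.83 i$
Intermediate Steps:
$f{\left(u \right)} = -4 + 2 u$
$X{\left(z \right)} = 5 z$
$O{\left(d \right)} = -39$ ($O{\left(d \right)} = -9 - 5 \cdot 6 = -9 - 30 = -39$)
$Y = \frac{69654}{49}$ ($Y = \left(- \frac{321}{-49} - 43\right) \left(-39\right) = \left(\left(-321\right) \left(- \frac{1}{49}\right) - 43\right) \left(-39\right) = \left(\frac{321}{49} - 43\right) \left(-39\right) = \left(- \frac{1786}{49}\right) \left(-39\right) = \frac{69654}{49} \approx 1421.5$)
$\sqrt{Y + N \left(- f{\left(11 \right)}\right)} = \sqrt{\frac{69654}{49} + 1089 \left(- (-4 + 2 \cdot 11)\right)} = \sqrt{\frac{69654}{49} + 1089 \left(- (-4 + 22)\right)} = \sqrt{\frac{69654}{49} + 1089 \left(\left(-1\right) 18\right)} = \sqrt{\frac{69654}{49} + 1089 \left(-18\right)} = \sqrt{\frac{69654}{49} - 19602} = \sqrt{- \frac{890844}{49}} = \frac{2 i \sqrt{222711}}{7}$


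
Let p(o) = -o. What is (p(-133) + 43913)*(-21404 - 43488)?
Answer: -2858233032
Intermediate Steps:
(p(-133) + 43913)*(-21404 - 43488) = (-1*(-133) + 43913)*(-21404 - 43488) = (133 + 43913)*(-64892) = 44046*(-64892) = -2858233032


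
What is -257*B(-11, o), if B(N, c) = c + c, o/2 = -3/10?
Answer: 1542/5 ≈ 308.40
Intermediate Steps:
o = -⅗ (o = 2*(-3/10) = -⅗ ≈ -0.60000)
B(N, c) = 2*c
-257*B(-11, o) = -514*(-3)/5 = -257*(-6/5) = 1542/5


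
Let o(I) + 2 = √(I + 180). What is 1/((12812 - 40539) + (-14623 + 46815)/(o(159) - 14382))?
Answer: -5737154866787/159086933007536269 + 32192*√339/159086933007536269 ≈ -3.6063e-5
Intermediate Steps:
o(I) = -2 + √(180 + I) (o(I) = -2 + √(I + 180) = -2 + √(180 + I))
1/((12812 - 40539) + (-14623 + 46815)/(o(159) - 14382)) = 1/((12812 - 40539) + (-14623 + 46815)/((-2 + √(180 + 159)) - 14382)) = 1/(-27727 + 32192/((-2 + √339) - 14382)) = 1/(-27727 + 32192/(-14384 + √339))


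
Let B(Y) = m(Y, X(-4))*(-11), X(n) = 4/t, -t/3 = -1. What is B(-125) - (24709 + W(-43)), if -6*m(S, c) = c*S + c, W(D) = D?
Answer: -224722/9 ≈ -24969.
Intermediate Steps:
t = 3 (t = -3*(-1) = 3)
X(n) = 4/3
m(S, c) = -c/6 - S*c/6 (m(S, c) = -(c*S + c)/6 = -(S*c + c)/6 = -(c + S*c)/6 = -c/6 - S*c/6)
B(Y) = 22/9 + 22*Y/9 (B(Y) = -1/6*4/3*(1 + Y)*(-11) = (-2/9 - 2*Y/9)*(-11) = 22/9 + 22*Y/9)
B(-125) - (24709 + W(-43)) = (22/9 + (22/9)*(-125)) - (24709 - 43) = (22/9 - 2750/9) - 1*24666 = -2728/9 - 24666 = -224722/9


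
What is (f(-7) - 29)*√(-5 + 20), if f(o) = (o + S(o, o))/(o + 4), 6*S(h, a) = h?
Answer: -473*√15/18 ≈ -101.77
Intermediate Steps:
S(h, a) = h/6
f(o) = 7*o/(6*(4 + o)) (f(o) = (o + o/6)/(o + 4) = (7*o/6)/(4 + o) = 7*o/(6*(4 + o)))
(f(-7) - 29)*√(-5 + 20) = ((7/6)*(-7)/(4 - 7) - 29)*√(-5 + 20) = ((7/6)*(-7)/(-3) - 29)*√15 = ((7/6)*(-7)*(-⅓) - 29)*√15 = (49/18 - 29)*√15 = -473*√15/18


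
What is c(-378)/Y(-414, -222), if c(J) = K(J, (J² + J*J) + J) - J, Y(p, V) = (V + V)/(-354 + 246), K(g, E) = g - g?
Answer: 3402/37 ≈ 91.946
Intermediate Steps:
K(g, E) = 0
Y(p, V) = -V/54 (Y(p, V) = (2*V)/(-108) = (2*V)*(-1/108) = -V/54)
c(J) = -J (c(J) = 0 - J = -J)
c(-378)/Y(-414, -222) = (-1*(-378))/((-1/54*(-222))) = 378/(37/9) = 378*(9/37) = 3402/37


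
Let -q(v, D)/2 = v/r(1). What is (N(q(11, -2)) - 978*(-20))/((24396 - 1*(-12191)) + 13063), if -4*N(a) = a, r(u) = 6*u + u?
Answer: 273851/695100 ≈ 0.39397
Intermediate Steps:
r(u) = 7*u
q(v, D) = -2*v/7 (q(v, D) = -2*v/(7*1) = -2*v/7)
N(a) = -a/4
(N(q(11, -2)) - 978*(-20))/((24396 - 1*(-12191)) + 13063) = (-(-1)*11/14 - 978*(-20))/((24396 - 1*(-12191)) + 13063) = (-¼*(-22/7) + 19560)/((24396 + 12191) + 13063) = (11/14 + 19560)/(36587 + 13063) = (273851/14)/49650 = (273851/14)*(1/49650) = 273851/695100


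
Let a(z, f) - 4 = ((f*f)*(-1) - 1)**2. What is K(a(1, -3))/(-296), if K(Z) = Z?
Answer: -13/37 ≈ -0.35135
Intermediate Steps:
a(z, f) = 4 + (-1 - f**2)**2 (a(z, f) = 4 + ((f*f)*(-1) - 1)**2 = 4 + (f**2*(-1) - 1)**2 = 4 + (-f**2 - 1)**2 = 4 + (-1 - f**2)**2)
K(a(1, -3))/(-296) = (4 + (1 + (-3)**2)**2)/(-296) = (4 + (1 + 9)**2)*(-1/296) = (4 + 10**2)*(-1/296) = (4 + 100)*(-1/296) = 104*(-1/296) = -13/37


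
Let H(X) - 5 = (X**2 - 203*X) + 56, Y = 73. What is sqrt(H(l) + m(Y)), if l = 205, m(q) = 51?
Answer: 3*sqrt(58) ≈ 22.847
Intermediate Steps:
H(X) = 61 + X**2 - 203*X (H(X) = 5 + ((X**2 - 203*X) + 56) = 5 + (56 + X**2 - 203*X) = 61 + X**2 - 203*X)
sqrt(H(l) + m(Y)) = sqrt((61 + 205**2 - 203*205) + 51) = sqrt((61 + 42025 - 41615) + 51) = sqrt(471 + 51) = sqrt(522) = 3*sqrt(58)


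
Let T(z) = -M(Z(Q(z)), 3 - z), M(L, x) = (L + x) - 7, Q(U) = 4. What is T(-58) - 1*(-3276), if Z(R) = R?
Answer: 3218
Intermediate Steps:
M(L, x) = -7 + L + x
T(z) = z (T(z) = -(-7 + 4 + (3 - z)) = -(-1)*z = z)
T(-58) - 1*(-3276) = -58 - 1*(-3276) = -58 + 3276 = 3218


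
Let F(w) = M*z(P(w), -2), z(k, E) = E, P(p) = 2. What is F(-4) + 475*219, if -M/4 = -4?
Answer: 103993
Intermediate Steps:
M = 16 (M = -4*(-4) = 16)
F(w) = -32 (F(w) = 16*(-2) = -32)
F(-4) + 475*219 = -32 + 475*219 = -32 + 104025 = 103993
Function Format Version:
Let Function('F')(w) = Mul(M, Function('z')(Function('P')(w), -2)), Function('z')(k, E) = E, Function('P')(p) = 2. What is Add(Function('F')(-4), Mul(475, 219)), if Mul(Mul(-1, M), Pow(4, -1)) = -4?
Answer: 103993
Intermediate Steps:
M = 16 (M = Mul(-4, -4) = 16)
Function('F')(w) = -32 (Function('F')(w) = Mul(16, -2) = -32)
Add(Function('F')(-4), Mul(475, 219)) = Add(-32, Mul(475, 219)) = Add(-32, 104025) = 103993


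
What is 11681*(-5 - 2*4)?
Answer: -151853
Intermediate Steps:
11681*(-5 - 2*4) = 11681*(-5 - 8) = 11681*(-13) = -151853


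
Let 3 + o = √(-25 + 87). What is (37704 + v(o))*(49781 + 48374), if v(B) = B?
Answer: 3700541655 + 98155*√62 ≈ 3.7013e+9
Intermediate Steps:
o = -3 + √62 (o = -3 + √(-25 + 87) = -3 + √62 ≈ 4.8740)
(37704 + v(o))*(49781 + 48374) = (37704 + (-3 + √62))*(49781 + 48374) = (37701 + √62)*98155 = 3700541655 + 98155*√62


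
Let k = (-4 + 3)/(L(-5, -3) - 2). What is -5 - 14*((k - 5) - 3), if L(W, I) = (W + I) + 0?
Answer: 528/5 ≈ 105.60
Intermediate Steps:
L(W, I) = I + W (L(W, I) = (I + W) + 0 = I + W)
k = 1/10 (k = (-4 + 3)/((-3 - 5) - 2) = -1/(-8 - 2) = -1/(-10) = -1*(-1/10) = 1/10 ≈ 0.10000)
-5 - 14*((k - 5) - 3) = -5 - 14*((1/10 - 5) - 3) = -5 - 14*(-49/10 - 3) = -5 - 14*(-79/10) = -5 + 553/5 = 528/5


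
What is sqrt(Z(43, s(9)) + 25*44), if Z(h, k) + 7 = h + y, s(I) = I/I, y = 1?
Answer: sqrt(1137) ≈ 33.719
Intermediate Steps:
s(I) = 1
Z(h, k) = -6 + h (Z(h, k) = -7 + (h + 1) = -7 + (1 + h) = -6 + h)
sqrt(Z(43, s(9)) + 25*44) = sqrt((-6 + 43) + 25*44) = sqrt(37 + 1100) = sqrt(1137)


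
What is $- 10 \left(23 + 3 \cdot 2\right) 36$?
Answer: $-10440$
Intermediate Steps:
$- 10 \left(23 + 3 \cdot 2\right) 36 = - 10 \left(23 + 6\right) 36 = \left(-10\right) 29 \cdot 36 = \left(-290\right) 36 = -10440$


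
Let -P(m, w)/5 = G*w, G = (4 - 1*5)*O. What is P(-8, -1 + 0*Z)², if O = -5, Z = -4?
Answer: 625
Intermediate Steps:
G = 5 (G = (4 - 1*5)*(-5) = (4 - 5)*(-5) = -1*(-5) = 5)
P(m, w) = -25*w
P(-8, -1 + 0*Z)² = (-25*(-1 + 0*(-4)))² = (-25*(-1 + 0))² = (-25*(-1))² = 25² = 625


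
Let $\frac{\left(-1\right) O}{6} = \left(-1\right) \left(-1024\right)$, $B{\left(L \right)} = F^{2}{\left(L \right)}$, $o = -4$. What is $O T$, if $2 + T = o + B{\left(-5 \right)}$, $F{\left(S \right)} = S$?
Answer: $-116736$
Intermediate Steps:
$B{\left(L \right)} = L^{2}$
$O = -6144$ ($O = - 6 \left(\left(-1\right) \left(-1024\right)\right) = \left(-6\right) 1024 = -6144$)
$T = 19$ ($T = -2 - \left(4 - \left(-5\right)^{2}\right) = -2 + \left(-4 + 25\right) = -2 + 21 = 19$)
$O T = \left(-6144\right) 19 = -116736$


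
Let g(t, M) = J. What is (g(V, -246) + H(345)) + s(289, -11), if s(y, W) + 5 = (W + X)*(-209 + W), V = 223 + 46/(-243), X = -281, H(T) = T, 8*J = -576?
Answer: 64508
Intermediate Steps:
J = -72 (J = (⅛)*(-576) = -72)
V = 54143/243 (V = 223 + 46*(-1/243) = 223 - 46/243 = 54143/243 ≈ 222.81)
g(t, M) = -72
s(y, W) = -5 + (-281 + W)*(-209 + W) (s(y, W) = -5 + (W - 281)*(-209 + W) = -5 + (-281 + W)*(-209 + W))
(g(V, -246) + H(345)) + s(289, -11) = (-72 + 345) + (58724 + (-11)² - 490*(-11)) = 273 + (58724 + 121 + 5390) = 273 + 64235 = 64508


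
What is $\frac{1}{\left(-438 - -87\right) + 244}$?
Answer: $- \frac{1}{107} \approx -0.0093458$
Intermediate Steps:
$\frac{1}{\left(-438 - -87\right) + 244} = \frac{1}{\left(-438 + 87\right) + 244} = \frac{1}{-351 + 244} = \frac{1}{-107} = - \frac{1}{107}$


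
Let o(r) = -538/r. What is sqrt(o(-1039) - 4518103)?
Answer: 3*I*sqrt(541931834409)/1039 ≈ 2125.6*I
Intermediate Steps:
sqrt(o(-1039) - 4518103) = sqrt(-538/(-1039) - 4518103) = sqrt(-538*(-1/1039) - 4518103) = sqrt(538/1039 - 4518103) = sqrt(-4694308479/1039) = 3*I*sqrt(541931834409)/1039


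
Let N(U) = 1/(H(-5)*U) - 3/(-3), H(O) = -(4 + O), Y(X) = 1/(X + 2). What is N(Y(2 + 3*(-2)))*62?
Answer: -62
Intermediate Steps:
Y(X) = 1/(2 + X)
H(O) = -4 - O
N(U) = 1 + 1/U (N(U) = 1/((-4 - 1*(-5))*U) - 3/(-3) = 1/((-4 + 5)*U) - 3*(-⅓) = 1/(1*U) + 1 = 1/U + 1 = 1 + 1/U)
N(Y(2 + 3*(-2)))*62 = ((1 + 1/(2 + (2 + 3*(-2))))/(1/(2 + (2 + 3*(-2)))))*62 = ((1 + 1/(2 + (2 - 6)))/(1/(2 + (2 - 6))))*62 = ((1 + 1/(2 - 4))/(1/(2 - 4)))*62 = ((1 + 1/(-2))/(1/(-2)))*62 = ((1 - ½)/(-½))*62 = -2*½*62 = -1*62 = -62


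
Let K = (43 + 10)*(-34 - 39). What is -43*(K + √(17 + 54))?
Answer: 166367 - 43*√71 ≈ 1.6600e+5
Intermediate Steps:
K = -3869 (K = 53*(-73) = -3869)
-43*(K + √(17 + 54)) = -43*(-3869 + √(17 + 54)) = -43*(-3869 + √71) = 166367 - 43*√71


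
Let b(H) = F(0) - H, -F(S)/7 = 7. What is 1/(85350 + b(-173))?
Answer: 1/85474 ≈ 1.1699e-5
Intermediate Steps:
F(S) = -49 (F(S) = -7*7 = -49)
b(H) = -49 - H
1/(85350 + b(-173)) = 1/(85350 + (-49 - 1*(-173))) = 1/(85350 + (-49 + 173)) = 1/(85350 + 124) = 1/85474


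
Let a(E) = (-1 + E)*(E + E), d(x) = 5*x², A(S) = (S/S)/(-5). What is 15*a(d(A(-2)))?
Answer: -24/5 ≈ -4.8000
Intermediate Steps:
A(S) = -⅕ (A(S) = 1*(-⅕) = -⅕)
a(E) = 2*E*(-1 + E) (a(E) = (-1 + E)*(2*E) = 2*E*(-1 + E))
15*a(d(A(-2))) = 15*(2*(5*(-⅕)²)*(-1 + 5*(-⅕)²)) = 15*(2*(5*(1/25))*(-1 + 5*(1/25))) = 15*(2*(⅕)*(-1 + ⅕)) = 15*(2*(⅕)*(-⅘)) = 15*(-8/25) = -24/5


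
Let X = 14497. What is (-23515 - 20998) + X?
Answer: -30016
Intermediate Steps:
(-23515 - 20998) + X = (-23515 - 20998) + 14497 = -44513 + 14497 = -30016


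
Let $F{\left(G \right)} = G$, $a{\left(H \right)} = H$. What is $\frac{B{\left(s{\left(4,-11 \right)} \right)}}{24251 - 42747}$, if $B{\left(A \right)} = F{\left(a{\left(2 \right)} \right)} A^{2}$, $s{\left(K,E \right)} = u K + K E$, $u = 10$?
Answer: $- \frac{1}{578} \approx -0.0017301$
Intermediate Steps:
$s{\left(K,E \right)} = 10 K + E K$ ($s{\left(K,E \right)} = 10 K + K E = 10 K + E K$)
$B{\left(A \right)} = 2 A^{2}$
$\frac{B{\left(s{\left(4,-11 \right)} \right)}}{24251 - 42747} = \frac{2 \left(4 \left(10 - 11\right)\right)^{2}}{24251 - 42747} = \frac{2 \left(4 \left(-1\right)\right)^{2}}{24251 - 42747} = \frac{2 \left(-4\right)^{2}}{-18496} = 2 \cdot 16 \left(- \frac{1}{18496}\right) = 32 \left(- \frac{1}{18496}\right) = - \frac{1}{578}$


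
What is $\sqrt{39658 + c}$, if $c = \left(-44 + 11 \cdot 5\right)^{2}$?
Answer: $\sqrt{39779} \approx 199.45$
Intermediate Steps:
$c = 121$ ($c = \left(-44 + 55\right)^{2} = 11^{2} = 121$)
$\sqrt{39658 + c} = \sqrt{39658 + 121} = \sqrt{39779}$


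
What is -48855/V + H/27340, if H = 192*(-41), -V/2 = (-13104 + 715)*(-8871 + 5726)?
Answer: -30605207631/106525949270 ≈ -0.28730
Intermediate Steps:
V = -77926810 (V = -2*(-13104 + 715)*(-8871 + 5726) = -(-24778)*(-3145) = -2*38963405 = -77926810)
H = -7872
-48855/V + H/27340 = -48855/(-77926810) - 7872/27340 = -48855*(-1/77926810) - 7872*1/27340 = 9771/15585362 - 1968/6835 = -30605207631/106525949270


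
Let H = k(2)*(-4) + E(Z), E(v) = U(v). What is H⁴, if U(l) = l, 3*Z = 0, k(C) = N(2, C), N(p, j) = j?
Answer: 4096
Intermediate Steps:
k(C) = C
Z = 0 (Z = (⅓)*0 = 0)
E(v) = v
H = -8 (H = 2*(-4) + 0 = -8 + 0 = -8)
H⁴ = (-8)⁴ = 4096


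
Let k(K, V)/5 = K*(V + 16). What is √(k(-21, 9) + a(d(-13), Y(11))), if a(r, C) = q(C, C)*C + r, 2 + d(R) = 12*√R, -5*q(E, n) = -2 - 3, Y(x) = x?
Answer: 2*√(-654 + 3*I*√13) ≈ 0.42295 + 51.149*I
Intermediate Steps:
k(K, V) = 5*K*(16 + V) (k(K, V) = 5*(K*(V + 16)) = 5*(K*(16 + V)) = 5*K*(16 + V))
q(E, n) = 1 (q(E, n) = -(-2 - 3)/5 = -⅕*(-5) = 1)
d(R) = -2 + 12*√R
a(r, C) = C + r (a(r, C) = 1*C + r = C + r)
√(k(-21, 9) + a(d(-13), Y(11))) = √(5*(-21)*(16 + 9) + (11 + (-2 + 12*√(-13)))) = √(5*(-21)*25 + (11 + (-2 + 12*(I*√13)))) = √(-2625 + (11 + (-2 + 12*I*√13))) = √(-2625 + (9 + 12*I*√13)) = √(-2616 + 12*I*√13)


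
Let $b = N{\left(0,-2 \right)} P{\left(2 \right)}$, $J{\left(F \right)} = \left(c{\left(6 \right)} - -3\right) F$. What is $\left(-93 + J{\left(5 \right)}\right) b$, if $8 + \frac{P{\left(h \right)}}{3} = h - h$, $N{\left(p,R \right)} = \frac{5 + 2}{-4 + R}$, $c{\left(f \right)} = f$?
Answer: $-1344$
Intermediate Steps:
$N{\left(p,R \right)} = \frac{7}{-4 + R}$
$P{\left(h \right)} = -24$ ($P{\left(h \right)} = -24 + 3 \left(h - h\right) = -24 + 3 \cdot 0 = -24 + 0 = -24$)
$J{\left(F \right)} = 9 F$ ($J{\left(F \right)} = \left(6 - -3\right) F = \left(6 + 3\right) F = 9 F$)
$b = 28$ ($b = \frac{7}{-4 - 2} \left(-24\right) = \frac{7}{-6} \left(-24\right) = 7 \left(- \frac{1}{6}\right) \left(-24\right) = \left(- \frac{7}{6}\right) \left(-24\right) = 28$)
$\left(-93 + J{\left(5 \right)}\right) b = \left(-93 + 9 \cdot 5\right) 28 = \left(-93 + 45\right) 28 = \left(-48\right) 28 = -1344$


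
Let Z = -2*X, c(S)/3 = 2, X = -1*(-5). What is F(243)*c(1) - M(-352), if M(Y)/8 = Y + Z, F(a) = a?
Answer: 4354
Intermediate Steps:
X = 5
c(S) = 6 (c(S) = 3*2 = 6)
Z = -10 (Z = -2*5 = -10)
M(Y) = -80 + 8*Y (M(Y) = 8*(Y - 10) = 8*(-10 + Y) = -80 + 8*Y)
F(243)*c(1) - M(-352) = 243*6 - (-80 + 8*(-352)) = 1458 - (-80 - 2816) = 1458 - 1*(-2896) = 1458 + 2896 = 4354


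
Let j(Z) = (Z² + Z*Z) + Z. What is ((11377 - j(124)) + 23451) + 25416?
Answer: 29368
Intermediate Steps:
j(Z) = Z + 2*Z² (j(Z) = (Z² + Z²) + Z = 2*Z² + Z = Z + 2*Z²)
((11377 - j(124)) + 23451) + 25416 = ((11377 - 124*(1 + 2*124)) + 23451) + 25416 = ((11377 - 124*(1 + 248)) + 23451) + 25416 = ((11377 - 124*249) + 23451) + 25416 = ((11377 - 1*30876) + 23451) + 25416 = ((11377 - 30876) + 23451) + 25416 = (-19499 + 23451) + 25416 = 3952 + 25416 = 29368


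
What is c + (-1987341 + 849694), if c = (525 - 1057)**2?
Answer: -854623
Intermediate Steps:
c = 283024 (c = (-532)**2 = 283024)
c + (-1987341 + 849694) = 283024 + (-1987341 + 849694) = 283024 - 1137647 = -854623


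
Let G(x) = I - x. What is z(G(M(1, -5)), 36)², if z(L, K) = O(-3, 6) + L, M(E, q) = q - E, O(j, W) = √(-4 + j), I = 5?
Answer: (11 + I*√7)² ≈ 114.0 + 58.207*I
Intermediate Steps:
G(x) = 5 - x
z(L, K) = L + I*√7 (z(L, K) = √(-4 - 3) + L = √(-7) + L = I*√7 + L = L + I*√7)
z(G(M(1, -5)), 36)² = ((5 - (-5 - 1*1)) + I*√7)² = ((5 - (-5 - 1)) + I*√7)² = ((5 - 1*(-6)) + I*√7)² = ((5 + 6) + I*√7)² = (11 + I*√7)²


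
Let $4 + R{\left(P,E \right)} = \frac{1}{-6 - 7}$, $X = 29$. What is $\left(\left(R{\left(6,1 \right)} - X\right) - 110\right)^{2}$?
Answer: $\frac{3459600}{169} \approx 20471.0$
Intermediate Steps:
$R{\left(P,E \right)} = - \frac{53}{13}$ ($R{\left(P,E \right)} = -4 + \frac{1}{-6 - 7} = -4 + \frac{1}{-13} = -4 - \frac{1}{13} = - \frac{53}{13}$)
$\left(\left(R{\left(6,1 \right)} - X\right) - 110\right)^{2} = \left(\left(- \frac{53}{13} - 29\right) - 110\right)^{2} = \left(- \frac{430}{13} - 110\right)^{2} = \left(- \frac{1860}{13}\right)^{2} = \frac{3459600}{169}$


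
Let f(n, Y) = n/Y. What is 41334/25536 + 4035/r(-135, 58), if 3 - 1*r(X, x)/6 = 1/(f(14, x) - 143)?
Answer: 11935103561/52982944 ≈ 225.26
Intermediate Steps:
r(X, x) = 18 - 6/(-143 + 14/x) (r(X, x) = 18 - 6/(14/x - 143) = 18 - 6/(-143 + 14/x))
41334/25536 + 4035/r(-135, 58) = 41334/25536 + 4035/((12*(-21 + 215*58)/(-14 + 143*58))) = 41334*(1/25536) + 4035/((12*(-21 + 12470)/(-14 + 8294))) = 6889/4256 + 4035/((12*12449/8280)) = 6889/4256 + 4035/((12*(1/8280)*12449)) = 6889/4256 + 4035/(12449/690) = 6889/4256 + 4035*(690/12449) = 6889/4256 + 2784150/12449 = 11935103561/52982944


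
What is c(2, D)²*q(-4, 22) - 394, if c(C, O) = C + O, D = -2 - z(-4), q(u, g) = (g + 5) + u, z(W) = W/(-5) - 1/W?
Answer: -147457/400 ≈ -368.64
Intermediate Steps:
z(W) = -1/W - W/5 (z(W) = W*(-⅕) - 1/W = -W/5 - 1/W = -1/W - W/5)
q(u, g) = 5 + g + u (q(u, g) = (5 + g) + u = 5 + g + u)
D = -61/20 (D = -2 - (-1/(-4) - ⅕*(-4)) = -2 - (-1*(-¼) + ⅘) = -2 - (¼ + ⅘) = -2 - 1*21/20 = -2 - 21/20 = -61/20 ≈ -3.0500)
c(2, D)²*q(-4, 22) - 394 = (2 - 61/20)²*(5 + 22 - 4) - 394 = (-21/20)²*23 - 394 = (441/400)*23 - 394 = 10143/400 - 394 = -147457/400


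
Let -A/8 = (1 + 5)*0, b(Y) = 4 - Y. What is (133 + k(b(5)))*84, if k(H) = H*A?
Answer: 11172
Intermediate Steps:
A = 0 (A = -8*(1 + 5)*0 = -48*0 = -8*0 = 0)
k(H) = 0 (k(H) = H*0 = 0)
(133 + k(b(5)))*84 = (133 + 0)*84 = 133*84 = 11172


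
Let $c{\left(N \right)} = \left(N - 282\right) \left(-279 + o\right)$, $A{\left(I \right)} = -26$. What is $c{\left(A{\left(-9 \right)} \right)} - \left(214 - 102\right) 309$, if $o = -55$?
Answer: $68264$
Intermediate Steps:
$c{\left(N \right)} = 94188 - 334 N$ ($c{\left(N \right)} = \left(N - 282\right) \left(-279 - 55\right) = \left(-282 + N\right) \left(-334\right) = 94188 - 334 N$)
$c{\left(A{\left(-9 \right)} \right)} - \left(214 - 102\right) 309 = \left(94188 - -8684\right) - \left(214 - 102\right) 309 = \left(94188 + 8684\right) - 112 \cdot 309 = 102872 - 34608 = 68264$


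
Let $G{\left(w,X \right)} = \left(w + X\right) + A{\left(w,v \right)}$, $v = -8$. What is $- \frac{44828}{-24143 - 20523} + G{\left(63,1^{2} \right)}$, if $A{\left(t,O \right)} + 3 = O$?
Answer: $\frac{1206063}{22333} \approx 54.004$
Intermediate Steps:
$A{\left(t,O \right)} = -3 + O$
$G{\left(w,X \right)} = -11 + X + w$ ($G{\left(w,X \right)} = \left(w + X\right) - 11 = \left(X + w\right) - 11 = -11 + X + w$)
$- \frac{44828}{-24143 - 20523} + G{\left(63,1^{2} \right)} = - \frac{44828}{-24143 - 20523} + \left(-11 + 1^{2} + 63\right) = - \frac{44828}{-24143 - 20523} + \left(-11 + 1 + 63\right) = - \frac{44828}{-44666} + 53 = \left(-44828\right) \left(- \frac{1}{44666}\right) + 53 = \frac{22414}{22333} + 53 = \frac{1206063}{22333}$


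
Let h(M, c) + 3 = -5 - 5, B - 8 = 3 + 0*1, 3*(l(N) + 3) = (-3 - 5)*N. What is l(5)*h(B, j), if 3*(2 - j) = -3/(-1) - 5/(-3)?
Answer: 637/3 ≈ 212.33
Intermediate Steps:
l(N) = -3 - 8*N/3 (l(N) = -3 + ((-3 - 5)*N)/3 = -3 + (-8*N)/3 = -3 - 8*N/3)
j = 4/9 (j = 2 - (-3/(-1) - 5/(-3))/3 = 2 - (-3*(-1) - 5*(-⅓))/3 = 2 - (3 + 5/3)/3 = 2 - ⅓*14/3 = 2 - 14/9 = 4/9 ≈ 0.44444)
B = 11 (B = 8 + (3 + 0*1) = 8 + (3 + 0) = 8 + 3 = 11)
h(M, c) = -13 (h(M, c) = -3 + (-5 - 5) = -3 - 10 = -13)
l(5)*h(B, j) = (-3 - 8/3*5)*(-13) = (-3 - 40/3)*(-13) = -49/3*(-13) = 637/3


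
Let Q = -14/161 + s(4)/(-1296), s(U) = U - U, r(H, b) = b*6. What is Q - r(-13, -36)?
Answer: 4966/23 ≈ 215.91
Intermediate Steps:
r(H, b) = 6*b
s(U) = 0
Q = -2/23 (Q = -14/161 + 0/(-1296) = -14*1/161 + 0*(-1/1296) = -2/23 + 0 = -2/23 ≈ -0.086957)
Q - r(-13, -36) = -2/23 - 6*(-36) = -2/23 - 1*(-216) = -2/23 + 216 = 4966/23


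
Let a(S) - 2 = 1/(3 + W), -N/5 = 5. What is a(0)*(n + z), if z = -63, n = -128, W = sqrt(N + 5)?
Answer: 191*(-4*sqrt(5) + 7*I)/(-3*I + 2*sqrt(5)) ≈ -401.76 + 29.454*I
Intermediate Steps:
N = -25 (N = -5*5 = -25)
W = 2*I*sqrt(5) (W = sqrt(-25 + 5) = sqrt(-20) = 2*I*sqrt(5) ≈ 4.4721*I)
a(S) = 2 + 1/(3 + 2*I*sqrt(5))
a(0)*(n + z) = (61/29 - 2*I*sqrt(5)/29)*(-128 - 63) = (61/29 - 2*I*sqrt(5)/29)*(-191) = -11651/29 + 382*I*sqrt(5)/29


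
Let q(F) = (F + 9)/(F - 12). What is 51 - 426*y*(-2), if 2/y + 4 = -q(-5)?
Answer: -3213/8 ≈ -401.63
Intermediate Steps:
q(F) = (9 + F)/(-12 + F)
y = -17/32 (y = 2/(-4 - (9 - 5)/(-12 - 5)) = 2/(-4 - 4/(-17)) = 2/(-4 - (-1)*4/17) = 2/(-4 - 1*(-4/17)) = 2/(-4 + 4/17) = 2/(-64/17) = 2*(-17/64) = -17/32 ≈ -0.53125)
51 - 426*y*(-2) = 51 - (-3621)*(-2)/16 = 51 - 426*17/16 = 51 - 3621/8 = -3213/8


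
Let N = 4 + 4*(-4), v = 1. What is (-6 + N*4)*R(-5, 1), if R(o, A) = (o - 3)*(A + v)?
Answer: 864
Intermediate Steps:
N = -12 (N = 4 - 16 = -12)
R(o, A) = (1 + A)*(-3 + o) (R(o, A) = (o - 3)*(A + 1) = (-3 + o)*(1 + A) = (1 + A)*(-3 + o))
(-6 + N*4)*R(-5, 1) = (-6 - 12*4)*(-3 - 5 - 3*1 + 1*(-5)) = (-6 - 48)*(-3 - 5 - 3 - 5) = -54*(-16) = 864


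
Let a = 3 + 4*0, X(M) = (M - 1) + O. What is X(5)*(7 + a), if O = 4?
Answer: 80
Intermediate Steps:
X(M) = 3 + M (X(M) = (M - 1) + 4 = (-1 + M) + 4 = 3 + M)
a = 3 (a = 3 + 0 = 3)
X(5)*(7 + a) = (3 + 5)*(7 + 3) = 8*10 = 80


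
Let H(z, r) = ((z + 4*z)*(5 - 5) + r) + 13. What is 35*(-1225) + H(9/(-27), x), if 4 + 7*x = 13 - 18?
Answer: -300043/7 ≈ -42863.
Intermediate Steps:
x = -9/7 (x = -4/7 + (13 - 18)/7 = -4/7 + (⅐)*(-5) = -4/7 - 5/7 = -9/7 ≈ -1.2857)
H(z, r) = 13 + r (H(z, r) = ((5*z)*0 + r) + 13 = (0 + r) + 13 = r + 13 = 13 + r)
35*(-1225) + H(9/(-27), x) = 35*(-1225) + (13 - 9/7) = -42875 + 82/7 = -300043/7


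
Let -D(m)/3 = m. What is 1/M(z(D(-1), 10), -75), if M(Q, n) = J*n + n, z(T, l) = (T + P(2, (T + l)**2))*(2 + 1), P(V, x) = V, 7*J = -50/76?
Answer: -266/18075 ≈ -0.014716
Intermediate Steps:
J = -25/266 (J = (-50/76)/7 = (-50*1/76)/7 = (1/7)*(-25/38) = -25/266 ≈ -0.093985)
D(m) = -3*m
z(T, l) = 6 + 3*T (z(T, l) = (T + 2)*(2 + 1) = (2 + T)*3 = 6 + 3*T)
M(Q, n) = 241*n/266 (M(Q, n) = -25*n/266 + n = 241*n/266)
1/M(z(D(-1), 10), -75) = 1/((241/266)*(-75)) = 1/(-18075/266) = -266/18075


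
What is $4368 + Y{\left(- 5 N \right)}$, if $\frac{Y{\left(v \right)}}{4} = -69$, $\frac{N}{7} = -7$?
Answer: $4092$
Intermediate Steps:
$N = -49$ ($N = 7 \left(-7\right) = -49$)
$Y{\left(v \right)} = -276$ ($Y{\left(v \right)} = 4 \left(-69\right) = -276$)
$4368 + Y{\left(- 5 N \right)} = 4368 - 276 = 4092$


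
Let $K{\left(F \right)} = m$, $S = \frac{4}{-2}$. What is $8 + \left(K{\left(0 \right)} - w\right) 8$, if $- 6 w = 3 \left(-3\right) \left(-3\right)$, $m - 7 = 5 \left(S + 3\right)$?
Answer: $140$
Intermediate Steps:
$S = -2$ ($S = 4 \left(- \frac{1}{2}\right) = -2$)
$m = 12$ ($m = 7 + 5 \left(-2 + 3\right) = 7 + 5 \cdot 1 = 7 + 5 = 12$)
$w = - \frac{9}{2}$ ($w = - \frac{3 \left(-3\right) \left(-3\right)}{6} = - \frac{\left(-9\right) \left(-3\right)}{6} = \left(- \frac{1}{6}\right) 27 = - \frac{9}{2} \approx -4.5$)
$K{\left(F \right)} = 12$
$8 + \left(K{\left(0 \right)} - w\right) 8 = 8 + \left(12 - - \frac{9}{2}\right) 8 = 8 + \left(12 + \frac{9}{2}\right) 8 = 8 + \frac{33}{2} \cdot 8 = 8 + 132 = 140$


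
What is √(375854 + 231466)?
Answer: 6*√16870 ≈ 779.31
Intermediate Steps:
√(375854 + 231466) = √607320 = 6*√16870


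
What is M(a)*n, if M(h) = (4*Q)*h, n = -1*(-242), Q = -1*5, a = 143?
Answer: -692120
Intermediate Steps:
Q = -5
n = 242
M(h) = -20*h (M(h) = (4*(-5))*h = -20*h)
M(a)*n = -20*143*242 = -2860*242 = -692120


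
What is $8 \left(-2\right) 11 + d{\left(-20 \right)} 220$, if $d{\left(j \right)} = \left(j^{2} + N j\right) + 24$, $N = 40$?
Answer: $-82896$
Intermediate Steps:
$d{\left(j \right)} = 24 + j^{2} + 40 j$ ($d{\left(j \right)} = \left(j^{2} + 40 j\right) + 24 = 24 + j^{2} + 40 j$)
$8 \left(-2\right) 11 + d{\left(-20 \right)} 220 = 8 \left(-2\right) 11 + \left(24 + \left(-20\right)^{2} + 40 \left(-20\right)\right) 220 = \left(-16\right) 11 + \left(24 + 400 - 800\right) 220 = -176 - 82720 = -82896$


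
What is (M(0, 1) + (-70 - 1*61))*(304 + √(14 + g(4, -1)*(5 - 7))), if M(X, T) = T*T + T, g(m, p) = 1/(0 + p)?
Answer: -39732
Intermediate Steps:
g(m, p) = 1/p
M(X, T) = T + T² (M(X, T) = T² + T = T + T²)
(M(0, 1) + (-70 - 1*61))*(304 + √(14 + g(4, -1)*(5 - 7))) = (1*(1 + 1) + (-70 - 1*61))*(304 + √(14 + (5 - 7)/(-1))) = (1*2 + (-70 - 61))*(304 + √(14 - 1*(-2))) = (2 - 131)*(304 + √(14 + 2)) = -129*(304 + √16) = -129*(304 + 4) = -129*308 = -39732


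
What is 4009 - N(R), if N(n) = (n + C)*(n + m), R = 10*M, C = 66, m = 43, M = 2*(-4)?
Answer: 3491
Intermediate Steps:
M = -8
R = -80 (R = 10*(-8) = -80)
N(n) = (43 + n)*(66 + n) (N(n) = (n + 66)*(n + 43) = (66 + n)*(43 + n) = (43 + n)*(66 + n))
4009 - N(R) = 4009 - (2838 + (-80)² + 109*(-80)) = 4009 - (2838 + 6400 - 8720) = 4009 - 1*518 = 4009 - 518 = 3491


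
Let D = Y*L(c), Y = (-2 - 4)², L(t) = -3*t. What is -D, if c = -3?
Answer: -324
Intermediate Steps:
Y = 36 (Y = (-6)² = 36)
D = 324 (D = 36*(-3*(-3)) = 36*9 = 324)
-D = -1*324 = -324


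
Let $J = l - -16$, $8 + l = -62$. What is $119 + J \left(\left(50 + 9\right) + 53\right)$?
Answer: $-5929$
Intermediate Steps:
$l = -70$ ($l = -8 - 62 = -70$)
$J = -54$ ($J = -70 - -16 = -70 + 16 = -54$)
$119 + J \left(\left(50 + 9\right) + 53\right) = 119 - 54 \left(\left(50 + 9\right) + 53\right) = 119 - 54 \left(59 + 53\right) = 119 - 6048 = -5929$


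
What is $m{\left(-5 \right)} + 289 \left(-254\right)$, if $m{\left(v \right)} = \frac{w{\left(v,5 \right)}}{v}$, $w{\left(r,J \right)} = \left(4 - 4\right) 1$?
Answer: $-73406$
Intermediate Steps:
$w{\left(r,J \right)} = 0$ ($w{\left(r,J \right)} = 0 \cdot 1 = 0$)
$m{\left(v \right)} = 0$ ($m{\left(v \right)} = \frac{0}{v} = 0$)
$m{\left(-5 \right)} + 289 \left(-254\right) = 0 + 289 \left(-254\right) = 0 - 73406 = -73406$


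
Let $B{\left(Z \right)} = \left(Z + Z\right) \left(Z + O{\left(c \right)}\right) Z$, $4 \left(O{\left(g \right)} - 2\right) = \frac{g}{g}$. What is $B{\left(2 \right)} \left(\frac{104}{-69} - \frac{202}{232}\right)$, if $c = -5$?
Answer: $- \frac{323561}{4002} \approx -80.85$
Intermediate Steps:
$O{\left(g \right)} = \frac{9}{4}$ ($O{\left(g \right)} = 2 + \frac{g \frac{1}{g}}{4} = 2 + \frac{1}{4} \cdot 1 = 2 + \frac{1}{4} = \frac{9}{4}$)
$B{\left(Z \right)} = 2 Z^{2} \left(\frac{9}{4} + Z\right)$ ($B{\left(Z \right)} = \left(Z + Z\right) \left(Z + \frac{9}{4}\right) Z = 2 Z \left(\frac{9}{4} + Z\right) Z = 2 Z^{2} \left(\frac{9}{4} + Z\right)$)
$B{\left(2 \right)} \left(\frac{104}{-69} - \frac{202}{232}\right) = \frac{2^{2} \left(9 + 4 \cdot 2\right)}{2} \left(\frac{104}{-69} - \frac{202}{232}\right) = \frac{1}{2} \cdot 4 \left(9 + 8\right) \left(104 \left(- \frac{1}{69}\right) - \frac{101}{116}\right) = \frac{1}{2} \cdot 4 \cdot 17 \left(- \frac{104}{69} - \frac{101}{116}\right) = 34 \left(- \frac{19033}{8004}\right) = - \frac{323561}{4002}$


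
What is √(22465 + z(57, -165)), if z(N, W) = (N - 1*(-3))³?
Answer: √238465 ≈ 488.33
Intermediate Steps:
z(N, W) = (3 + N)³ (z(N, W) = (N + 3)³ = (3 + N)³)
√(22465 + z(57, -165)) = √(22465 + (3 + 57)³) = √(22465 + 60³) = √(22465 + 216000) = √238465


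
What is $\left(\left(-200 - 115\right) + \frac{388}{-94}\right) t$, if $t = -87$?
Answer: $\frac{1304913}{47} \approx 27764.0$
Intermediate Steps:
$\left(\left(-200 - 115\right) + \frac{388}{-94}\right) t = \left(\left(-200 - 115\right) + \frac{388}{-94}\right) \left(-87\right) = \left(\left(-200 - 115\right) + 388 \left(- \frac{1}{94}\right)\right) \left(-87\right) = \left(-315 - \frac{194}{47}\right) \left(-87\right) = \left(- \frac{14999}{47}\right) \left(-87\right) = \frac{1304913}{47}$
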